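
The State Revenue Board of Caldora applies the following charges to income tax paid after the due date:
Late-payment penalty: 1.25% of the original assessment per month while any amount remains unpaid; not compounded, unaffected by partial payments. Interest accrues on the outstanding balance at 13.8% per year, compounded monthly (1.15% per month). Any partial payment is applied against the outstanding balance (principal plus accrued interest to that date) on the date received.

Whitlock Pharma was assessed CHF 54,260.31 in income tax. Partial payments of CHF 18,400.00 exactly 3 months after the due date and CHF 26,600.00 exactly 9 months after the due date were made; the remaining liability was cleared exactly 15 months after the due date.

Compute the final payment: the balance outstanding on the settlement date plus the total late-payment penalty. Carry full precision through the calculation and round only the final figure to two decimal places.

Balance at month 3: CHF 54,260.3100 × (1 + 0.0115)^3 = CHF 56,153.9010…
After CHF 18,400.00 payment: CHF 56,153.9010… − CHF 18,400.00 = CHF 37,753.9010…
Balance at month 9: CHF 37,753.9010… × (1 + 0.0115)^6 = CHF 40,434.9728…
After CHF 26,600.00 payment: CHF 40,434.9728… − CHF 26,600.00 = CHF 13,834.9728…
Balance at month 15: CHF 13,834.9728… × (1 + 0.0115)^6 = CHF 14,817.4555…
Penalty: 15 × 1.25% × CHF 54,260.31 = CHF 10,173.81…
Final settlement = outstanding balance + penalty = CHF 14,817.4555… + CHF 10,173.81… = CHF 24,991.26

CHF 24,991.26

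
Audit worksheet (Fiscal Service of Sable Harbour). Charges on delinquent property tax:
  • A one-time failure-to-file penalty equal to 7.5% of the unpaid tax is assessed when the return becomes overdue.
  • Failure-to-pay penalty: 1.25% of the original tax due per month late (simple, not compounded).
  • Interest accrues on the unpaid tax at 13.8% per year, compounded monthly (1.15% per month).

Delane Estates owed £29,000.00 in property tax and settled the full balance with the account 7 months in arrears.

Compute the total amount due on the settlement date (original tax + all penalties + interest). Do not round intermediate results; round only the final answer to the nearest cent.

£36,129.10

Failure-to-file penalty: 7.5% × £29,000.00 = £2,175.00
Failure-to-pay penalty = 1.25% × £29,000.00 × 7 mo = £2,537.50
Interest: £29,000.00 × ((1 + 0.0115)^7 − 1) = £29,000.00 × 0.0833311… = £2,416.6018…
Total = £29,000.00 + £4,712.5000 + £2,416.6018… = £36,129.10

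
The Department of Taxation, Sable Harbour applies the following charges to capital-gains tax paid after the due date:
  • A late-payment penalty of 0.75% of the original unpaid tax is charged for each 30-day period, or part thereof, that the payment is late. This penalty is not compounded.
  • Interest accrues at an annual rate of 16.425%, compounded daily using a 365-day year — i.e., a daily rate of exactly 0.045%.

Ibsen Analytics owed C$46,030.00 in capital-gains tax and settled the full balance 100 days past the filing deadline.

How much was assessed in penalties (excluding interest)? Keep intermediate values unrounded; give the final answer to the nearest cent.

Penalty periods: ⌈100/30⌉ = 4; penalty = 4 × 0.75% × C$46,030.00 = C$1,380.90

C$1,380.90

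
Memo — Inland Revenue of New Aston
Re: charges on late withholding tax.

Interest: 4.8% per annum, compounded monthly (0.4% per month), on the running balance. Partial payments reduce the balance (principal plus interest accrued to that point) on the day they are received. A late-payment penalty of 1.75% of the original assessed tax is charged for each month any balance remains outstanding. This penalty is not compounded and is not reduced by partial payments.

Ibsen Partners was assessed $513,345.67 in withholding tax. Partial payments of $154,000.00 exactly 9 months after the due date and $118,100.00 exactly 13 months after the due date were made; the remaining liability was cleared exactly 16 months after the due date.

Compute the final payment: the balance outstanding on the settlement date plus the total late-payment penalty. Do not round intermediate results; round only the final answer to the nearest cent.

Balance at month 9: $513,345.6700 × (1 + 0.004)^9 = $532,124.5776…
After $154,000.00 payment: $532,124.5776… − $154,000.00 = $378,124.5776…
Balance at month 13: $378,124.5776… × (1 + 0.004)^4 = $384,210.9677…
After $118,100.00 payment: $384,210.9677… − $118,100.00 = $266,110.9677…
Balance at month 16: $266,110.9677… × (1 + 0.004)^3 = $269,317.0897…
Penalty: 16 × 1.75% × $513,345.67 = $143,736.79…
Final settlement = outstanding balance + penalty = $269,317.0897… + $143,736.79… = $413,053.88

$413,053.88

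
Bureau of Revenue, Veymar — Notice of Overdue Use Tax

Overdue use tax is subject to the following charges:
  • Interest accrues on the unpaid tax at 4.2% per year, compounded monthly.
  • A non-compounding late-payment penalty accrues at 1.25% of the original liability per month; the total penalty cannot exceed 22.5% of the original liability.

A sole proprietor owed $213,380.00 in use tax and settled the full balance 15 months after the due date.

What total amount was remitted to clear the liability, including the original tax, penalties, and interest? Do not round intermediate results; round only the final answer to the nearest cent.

Penalty: 15 × 1.25% × $213,380.00 = $40,008.75 (below the 22.5% cap of $48,010.50)
Interest (4.2%/yr ÷ 12 = 0.35%/month): $213,380.00 × ((1 + 0.0035)^15 − 1) = $11,481.1167…
Total = $213,380.00 + $40,008.7500 + $11,481.1167… = $264,869.87

$264,869.87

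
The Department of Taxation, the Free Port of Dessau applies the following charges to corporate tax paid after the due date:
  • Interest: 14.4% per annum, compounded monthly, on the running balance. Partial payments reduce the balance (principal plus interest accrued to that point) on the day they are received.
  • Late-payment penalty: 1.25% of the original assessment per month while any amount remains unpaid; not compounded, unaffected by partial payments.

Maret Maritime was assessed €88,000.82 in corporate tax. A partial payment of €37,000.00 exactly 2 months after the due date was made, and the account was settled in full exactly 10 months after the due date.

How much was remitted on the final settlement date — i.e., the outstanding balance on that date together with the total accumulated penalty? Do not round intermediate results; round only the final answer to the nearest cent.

Monthly rate = 14.4% ÷ 12 = 1.2%
Balance at month 2: €88,000.8200 × (1 + 0.012)^2 = €90,125.5118…
After €37,000.00 payment: €90,125.5118… − €37,000.00 = €53,125.5118…
Balance at month 10: €53,125.5118… × (1 + 0.012)^8 = €58,444.9817…
Penalty: 10 × 1.25% × €88,000.82 = €11,000.10…
Final settlement = outstanding balance + penalty = €58,444.9817… + €11,000.10… = €69,445.08

€69,445.08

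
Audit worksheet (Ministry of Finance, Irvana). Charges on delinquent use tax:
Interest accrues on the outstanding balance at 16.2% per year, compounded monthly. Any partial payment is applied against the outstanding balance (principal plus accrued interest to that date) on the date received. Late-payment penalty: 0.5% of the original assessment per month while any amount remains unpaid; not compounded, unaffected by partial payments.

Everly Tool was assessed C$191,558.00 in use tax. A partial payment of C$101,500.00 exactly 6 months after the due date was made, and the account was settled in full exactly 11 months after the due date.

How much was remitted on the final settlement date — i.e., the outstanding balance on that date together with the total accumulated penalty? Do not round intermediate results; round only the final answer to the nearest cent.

Monthly rate = 16.2% ÷ 12 = 1.35%
Balance at month 6: C$191,558.0000 × (1 + 0.0135)^6 = C$207,607.3917…
After C$101,500.00 payment: C$207,607.3917… − C$101,500.00 = C$106,107.3917…
Balance at month 11: C$106,107.3917… × (1 + 0.0135)^5 = C$113,465.6497…
Penalty: 11 × 0.5% × C$191,558.00 = C$10,535.69
Final settlement = outstanding balance + penalty = C$113,465.6497… + C$10,535.69 = C$124,001.34

C$124,001.34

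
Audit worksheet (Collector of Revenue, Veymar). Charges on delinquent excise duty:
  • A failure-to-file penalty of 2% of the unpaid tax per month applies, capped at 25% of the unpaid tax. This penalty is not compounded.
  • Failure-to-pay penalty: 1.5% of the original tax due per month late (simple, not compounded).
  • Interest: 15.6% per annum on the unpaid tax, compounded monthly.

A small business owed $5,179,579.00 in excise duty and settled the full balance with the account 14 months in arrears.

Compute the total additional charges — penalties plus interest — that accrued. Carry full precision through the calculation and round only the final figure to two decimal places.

Failure-to-file: 14 × 2% × $5,179,579.00 = $1,450,282.12, capped at 25% × $5,179,579.00 = $1,294,894.75
Failure-to-pay penalty: 14 × 1.5% × $5,179,579.00 = $1,087,711.59
Interest (15.6%/yr ÷ 12 = 1.3%/month): $5,179,579.00 × ((1 + 0.013)^14 − 1) = $1,026,634.2824…
Penalties + interest = $2,382,606.3400 + $1,026,634.2824… = $3,409,240.62

$3,409,240.62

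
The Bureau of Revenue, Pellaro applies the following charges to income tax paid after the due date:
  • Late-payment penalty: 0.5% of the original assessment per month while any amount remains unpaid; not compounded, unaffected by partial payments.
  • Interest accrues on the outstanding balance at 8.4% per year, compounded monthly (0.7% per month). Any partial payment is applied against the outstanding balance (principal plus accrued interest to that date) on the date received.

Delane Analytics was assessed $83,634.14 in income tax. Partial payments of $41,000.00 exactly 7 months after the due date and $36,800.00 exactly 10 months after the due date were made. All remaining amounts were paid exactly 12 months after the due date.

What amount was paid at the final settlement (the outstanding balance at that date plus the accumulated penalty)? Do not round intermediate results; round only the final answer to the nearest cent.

Balance at month 7: $83,634.1400 × (1 + 0.007)^7 = $87,819.2835…
After $41,000.00 payment: $87,819.2835… − $41,000.00 = $46,819.2835…
Balance at month 10: $46,819.2835… × (1 + 0.007)^3 = $47,809.3869…
After $36,800.00 payment: $47,809.3869… − $36,800.00 = $11,009.3869…
Balance at month 12: $11,009.3869… × (1 + 0.007)^2 = $11,164.0578…
Penalty: 12 × 0.5% × $83,634.14 = $5,018.05…
Final settlement = outstanding balance + penalty = $11,164.0578… + $5,018.05… = $16,182.11

$16,182.11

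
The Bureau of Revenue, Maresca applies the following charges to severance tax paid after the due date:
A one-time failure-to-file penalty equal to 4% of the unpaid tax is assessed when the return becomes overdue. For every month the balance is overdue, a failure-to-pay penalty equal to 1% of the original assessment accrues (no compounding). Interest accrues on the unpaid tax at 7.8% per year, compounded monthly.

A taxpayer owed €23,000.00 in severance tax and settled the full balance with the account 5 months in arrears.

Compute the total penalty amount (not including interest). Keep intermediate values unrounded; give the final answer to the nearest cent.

Failure-to-file penalty: 4% × €23,000.00 = €920.00
Failure-to-pay penalty = 1% × €23,000.00 × 5 mo = €1,150.00
Total penalty = €920.00 + €1,150.00 = €2,070.00

€2,070.00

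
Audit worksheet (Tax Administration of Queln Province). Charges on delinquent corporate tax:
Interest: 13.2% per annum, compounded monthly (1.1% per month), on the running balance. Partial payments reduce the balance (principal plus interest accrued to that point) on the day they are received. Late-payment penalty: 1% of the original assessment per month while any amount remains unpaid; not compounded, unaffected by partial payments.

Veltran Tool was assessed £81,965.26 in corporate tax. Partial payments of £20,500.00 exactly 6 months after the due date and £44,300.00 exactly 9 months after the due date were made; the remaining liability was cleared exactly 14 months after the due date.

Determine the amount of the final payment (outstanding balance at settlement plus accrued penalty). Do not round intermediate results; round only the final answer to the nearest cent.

Balance at month 6: £81,965.2600 × (1 + 0.011)^6 = £87,525.9341…
After £20,500.00 payment: £87,525.9341… − £20,500.00 = £67,025.9341…
Balance at month 9: £67,025.9341… × (1 + 0.011)^3 = £69,262.2096…
After £44,300.00 payment: £69,262.2096… − £44,300.00 = £24,962.2096…
Balance at month 14: £24,962.2096… × (1 + 0.011)^5 = £26,365.6694…
Penalty: 14 × 1% × £81,965.26 = £11,475.14…
Final settlement = outstanding balance + penalty = £26,365.6694… + £11,475.14… = £37,840.81

£37,840.81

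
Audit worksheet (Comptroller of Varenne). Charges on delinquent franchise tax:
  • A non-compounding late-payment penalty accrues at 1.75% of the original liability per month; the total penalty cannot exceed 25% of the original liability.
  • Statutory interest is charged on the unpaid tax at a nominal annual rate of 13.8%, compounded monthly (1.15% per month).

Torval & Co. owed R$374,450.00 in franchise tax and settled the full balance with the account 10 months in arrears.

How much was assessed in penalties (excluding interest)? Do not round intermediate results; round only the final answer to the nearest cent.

R$65,528.75

Penalty: 10 × 1.75% × R$374,450.00 = R$65,528.75 (below the 25% cap of R$93,612.50)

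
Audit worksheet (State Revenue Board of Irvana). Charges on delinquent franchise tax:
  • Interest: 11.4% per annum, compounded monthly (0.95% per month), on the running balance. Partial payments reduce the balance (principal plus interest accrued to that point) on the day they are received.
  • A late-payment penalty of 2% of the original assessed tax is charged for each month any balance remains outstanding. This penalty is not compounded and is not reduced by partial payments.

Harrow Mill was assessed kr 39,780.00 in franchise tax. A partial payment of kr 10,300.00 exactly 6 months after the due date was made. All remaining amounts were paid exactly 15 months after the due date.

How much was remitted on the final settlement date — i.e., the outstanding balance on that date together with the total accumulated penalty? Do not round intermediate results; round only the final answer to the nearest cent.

kr 46,560.72

Balance at month 6: kr 39,780.0000 × (1 + 0.0095)^6 = kr 42,101.9992…
After kr 10,300.00 payment: kr 42,101.9992… − kr 10,300.00 = kr 31,801.9992…
Balance at month 15: kr 31,801.9992… × (1 + 0.0095)^9 = kr 34,626.7181…
Penalty: 15 × 2% × kr 39,780.00 = kr 11,934.00
Final settlement = outstanding balance + penalty = kr 34,626.7181… + kr 11,934.00 = kr 46,560.72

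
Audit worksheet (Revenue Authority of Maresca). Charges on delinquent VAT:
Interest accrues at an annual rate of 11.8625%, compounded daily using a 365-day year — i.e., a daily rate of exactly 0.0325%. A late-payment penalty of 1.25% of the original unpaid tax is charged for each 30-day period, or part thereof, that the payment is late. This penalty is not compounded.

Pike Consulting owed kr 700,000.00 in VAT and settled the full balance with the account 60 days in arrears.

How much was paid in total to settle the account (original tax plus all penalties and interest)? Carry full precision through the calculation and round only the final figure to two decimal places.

kr 731,281.70

Penalty periods: ⌈60/30⌉ = 2; penalty = 2 × 1.25% × kr 700,000.00 = kr 17,500.00
Interest: kr 700,000.00 × ((1 + 0.000325)^60 − 1) = kr 700,000.00 × 0.01968814… = kr 13,781.6955…
Total = kr 700,000.00 + kr 17,500.0000 + kr 13,781.6955… = kr 731,281.70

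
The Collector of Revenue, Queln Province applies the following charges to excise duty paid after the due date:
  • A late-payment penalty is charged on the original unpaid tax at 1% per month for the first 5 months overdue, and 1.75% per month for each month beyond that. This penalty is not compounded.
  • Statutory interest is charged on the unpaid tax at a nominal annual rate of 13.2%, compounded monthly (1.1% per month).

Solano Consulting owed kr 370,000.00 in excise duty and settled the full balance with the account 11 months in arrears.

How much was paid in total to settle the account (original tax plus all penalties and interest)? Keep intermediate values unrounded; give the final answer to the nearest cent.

kr 474,665.42

Penalty, months 1–5: 5 × 1% × kr 370,000.00 = kr 18,500.00
Penalty, months 6–11: 6 × 1.75% × kr 370,000.00 = kr 38,850.00
Interest: kr 370,000.00 × ((1 + 0.011)^11 − 1) = kr 370,000.00 × 0.1278795… = kr 47,315.4231…
Total = kr 370,000.00 + kr 57,350.0000 + kr 47,315.4231… = kr 474,665.42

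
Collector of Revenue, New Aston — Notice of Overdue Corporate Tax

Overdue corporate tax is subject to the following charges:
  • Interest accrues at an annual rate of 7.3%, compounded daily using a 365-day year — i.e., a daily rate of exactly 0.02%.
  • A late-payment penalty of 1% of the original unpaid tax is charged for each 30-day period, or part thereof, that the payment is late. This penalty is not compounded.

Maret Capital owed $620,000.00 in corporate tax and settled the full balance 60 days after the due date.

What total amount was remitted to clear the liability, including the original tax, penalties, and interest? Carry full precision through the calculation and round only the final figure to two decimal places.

Penalty periods: ⌈60/30⌉ = 2; penalty = 2 × 1% × $620,000.00 = $12,400.00
Interest: $620,000.00 × ((1 + 0.0002)^60 − 1) = $620,000.00 × 0.01207107… = $7,484.0662…
Total = $620,000.00 + $12,400.0000 + $7,484.0662… = $639,884.07

$639,884.07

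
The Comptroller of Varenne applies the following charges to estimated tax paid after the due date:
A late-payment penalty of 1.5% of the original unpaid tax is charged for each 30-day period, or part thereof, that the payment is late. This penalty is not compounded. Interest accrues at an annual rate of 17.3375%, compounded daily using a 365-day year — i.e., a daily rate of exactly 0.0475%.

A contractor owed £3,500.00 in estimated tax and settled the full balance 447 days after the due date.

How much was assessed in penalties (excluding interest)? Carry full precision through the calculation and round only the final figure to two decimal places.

£787.50

Penalty periods: ⌈447/30⌉ = 15; penalty = 15 × 1.5% × £3,500.00 = £787.50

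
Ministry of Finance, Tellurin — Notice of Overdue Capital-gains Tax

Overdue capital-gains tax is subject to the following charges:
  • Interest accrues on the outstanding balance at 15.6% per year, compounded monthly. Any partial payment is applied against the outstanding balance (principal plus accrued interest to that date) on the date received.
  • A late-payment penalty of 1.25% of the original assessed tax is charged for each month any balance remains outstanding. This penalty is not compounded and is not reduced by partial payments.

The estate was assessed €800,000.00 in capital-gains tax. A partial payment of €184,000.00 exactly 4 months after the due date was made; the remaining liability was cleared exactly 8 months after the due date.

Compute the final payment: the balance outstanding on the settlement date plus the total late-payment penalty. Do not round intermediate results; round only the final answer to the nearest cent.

€773,329.44

Monthly rate = 15.6% ÷ 12 = 1.3%
Balance at month 4: €800,000.0000 × (1 + 0.013)^4 = €842,418.2532…
After €184,000.00 payment: €842,418.2532… − €184,000.00 = €658,418.2532…
Balance at month 8: €658,418.2532… × (1 + 0.013)^4 = €693,329.4435…
Penalty: 8 × 1.25% × €800,000.00 = €80,000.00
Final settlement = outstanding balance + penalty = €693,329.4435… + €80,000.00 = €773,329.44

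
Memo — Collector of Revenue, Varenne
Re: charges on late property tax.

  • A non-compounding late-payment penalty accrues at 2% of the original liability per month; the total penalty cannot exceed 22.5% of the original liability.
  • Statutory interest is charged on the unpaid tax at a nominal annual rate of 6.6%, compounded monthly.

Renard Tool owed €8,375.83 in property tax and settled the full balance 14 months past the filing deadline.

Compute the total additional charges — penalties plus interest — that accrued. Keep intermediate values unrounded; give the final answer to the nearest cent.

€2,553.07

Penalty (uncapped): 14 × 2% × €8,375.83 = €2,345.23…; cap = 22.5% × €8,375.83 = €1,884.56… → penalty = €1,884.56…
Interest (6.6%/yr ÷ 12 = 0.55%/month): €8,375.83 × ((1 + 0.0055)^14 − 1) = €668.5105…
Penalties + interest = €1,884.5618… + €668.5105… = €2,553.07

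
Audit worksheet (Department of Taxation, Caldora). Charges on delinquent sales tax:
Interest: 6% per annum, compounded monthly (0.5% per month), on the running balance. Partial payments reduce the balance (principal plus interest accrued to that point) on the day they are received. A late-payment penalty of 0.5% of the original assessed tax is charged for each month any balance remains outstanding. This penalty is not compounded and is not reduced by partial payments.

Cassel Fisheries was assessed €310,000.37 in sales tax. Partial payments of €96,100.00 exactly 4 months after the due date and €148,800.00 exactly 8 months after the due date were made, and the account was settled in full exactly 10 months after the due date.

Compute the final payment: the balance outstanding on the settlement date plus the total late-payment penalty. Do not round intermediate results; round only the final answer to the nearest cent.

Balance at month 4: €310,000.3700 × (1 + 0.005)^4 = €316,247.0326…
After €96,100.00 payment: €316,247.0326… − €96,100.00 = €220,147.0326…
Balance at month 8: €220,147.0326… × (1 + 0.005)^4 = €224,583.1056…
After €148,800.00 payment: €224,583.1056… − €148,800.00 = €75,783.1056…
Balance at month 10: €75,783.1056… × (1 + 0.005)^2 = €76,542.8312…
Penalty: 10 × 0.5% × €310,000.37 = €15,500.02…
Final settlement = outstanding balance + penalty = €76,542.8312… + €15,500.02… = €92,042.85

€92,042.85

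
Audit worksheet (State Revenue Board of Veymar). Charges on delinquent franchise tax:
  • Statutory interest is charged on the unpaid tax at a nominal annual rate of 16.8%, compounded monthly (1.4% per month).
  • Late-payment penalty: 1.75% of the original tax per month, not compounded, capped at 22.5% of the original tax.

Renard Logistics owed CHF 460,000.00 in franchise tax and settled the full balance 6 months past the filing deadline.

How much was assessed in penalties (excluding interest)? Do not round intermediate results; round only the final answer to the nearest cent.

Penalty: 6 × 1.75% × CHF 460,000.00 = CHF 48,300.00 (below the 22.5% cap of CHF 103,500.00)

CHF 48,300.00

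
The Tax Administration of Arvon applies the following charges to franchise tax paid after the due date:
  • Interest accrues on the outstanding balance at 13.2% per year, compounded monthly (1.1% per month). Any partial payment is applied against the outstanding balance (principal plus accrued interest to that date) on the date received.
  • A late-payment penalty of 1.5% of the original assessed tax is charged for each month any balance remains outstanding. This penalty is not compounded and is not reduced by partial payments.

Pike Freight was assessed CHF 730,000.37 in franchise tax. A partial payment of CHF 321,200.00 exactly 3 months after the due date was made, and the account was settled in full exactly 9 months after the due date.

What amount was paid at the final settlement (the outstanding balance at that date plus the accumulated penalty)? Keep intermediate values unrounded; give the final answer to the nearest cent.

CHF 561,092.52

Balance at month 3: CHF 730,000.3700 × (1 + 0.011)^3 = CHF 754,356.3440…
After CHF 321,200.00 payment: CHF 754,356.3440… − CHF 321,200.00 = CHF 433,156.3440…
Balance at month 9: CHF 433,156.3440… × (1 + 0.011)^6 = CHF 462,542.4676…
Penalty: 9 × 1.5% × CHF 730,000.37 = CHF 98,550.05…
Final settlement = outstanding balance + penalty = CHF 462,542.4676… + CHF 98,550.05… = CHF 561,092.52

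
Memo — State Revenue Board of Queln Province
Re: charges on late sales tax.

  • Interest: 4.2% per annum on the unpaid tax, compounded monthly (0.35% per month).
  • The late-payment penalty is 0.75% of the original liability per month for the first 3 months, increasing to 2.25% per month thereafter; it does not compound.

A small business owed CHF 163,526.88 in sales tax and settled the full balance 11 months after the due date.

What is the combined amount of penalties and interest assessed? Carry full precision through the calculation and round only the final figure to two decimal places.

CHF 39,521.32

Penalty, months 1–3: 3 × 0.75% × CHF 163,526.88 = CHF 3,679.35…
Penalty, months 4–11: 8 × 2.25% × CHF 163,526.88 = CHF 29,434.84…
Interest: CHF 163,526.88 × ((1 + 0.0035)^11 − 1) = CHF 163,526.88 × 0.0391809… = CHF 6,407.1261…
Penalties + interest = CHF 33,114.1932 + CHF 6,407.1261… = CHF 39,521.32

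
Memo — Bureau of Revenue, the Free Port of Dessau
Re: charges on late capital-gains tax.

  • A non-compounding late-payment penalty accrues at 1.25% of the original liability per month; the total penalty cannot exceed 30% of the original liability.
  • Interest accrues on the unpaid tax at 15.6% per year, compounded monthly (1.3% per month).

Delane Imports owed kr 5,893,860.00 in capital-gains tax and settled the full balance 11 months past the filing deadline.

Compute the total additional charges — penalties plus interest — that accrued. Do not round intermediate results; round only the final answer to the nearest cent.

Penalty: 11 × 1.25% × kr 5,893,860.00 = kr 810,405.75 (below the 30% cap of kr 1,768,158.00)
Interest: kr 5,893,860.00 × ((1 + 0.013)^11 − 1) = kr 5,893,860.00 × 0.1526671… = kr 899,798.5371…
Penalties + interest = kr 810,405.7500 + kr 899,798.5371… = kr 1,710,204.29

kr 1,710,204.29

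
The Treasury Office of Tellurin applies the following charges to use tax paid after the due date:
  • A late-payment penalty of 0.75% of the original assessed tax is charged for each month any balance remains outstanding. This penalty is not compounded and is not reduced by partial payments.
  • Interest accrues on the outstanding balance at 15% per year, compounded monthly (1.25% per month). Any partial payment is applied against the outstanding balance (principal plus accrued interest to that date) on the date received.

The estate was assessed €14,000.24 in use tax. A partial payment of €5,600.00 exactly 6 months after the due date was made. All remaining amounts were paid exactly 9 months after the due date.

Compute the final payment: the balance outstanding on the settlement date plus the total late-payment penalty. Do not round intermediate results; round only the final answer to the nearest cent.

€10,788.74

Balance at month 6: €14,000.2400 × (1 + 0.0125)^6 = €15,083.6231…
After €5,600.00 payment: €15,083.6231… − €5,600.00 = €9,483.6231…
Balance at month 9: €9,483.6231… × (1 + 0.0125)^3 = €9,843.7229…
Penalty: 9 × 0.75% × €14,000.24 = €945.02…
Final settlement = outstanding balance + penalty = €9,843.7229… + €945.02… = €10,788.74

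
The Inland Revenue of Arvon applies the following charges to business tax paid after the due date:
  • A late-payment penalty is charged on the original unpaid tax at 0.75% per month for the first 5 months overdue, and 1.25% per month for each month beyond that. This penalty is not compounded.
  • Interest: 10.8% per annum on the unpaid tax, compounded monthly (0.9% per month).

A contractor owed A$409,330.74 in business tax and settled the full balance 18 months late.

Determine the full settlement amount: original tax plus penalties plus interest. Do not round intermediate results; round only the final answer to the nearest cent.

Penalty, months 1–5: 5 × 0.75% × A$409,330.74 = A$15,349.90…
Penalty, months 6–18: 13 × 1.25% × A$409,330.74 = A$66,516.25…
Interest: A$409,330.74 × ((1 + 0.009)^18 − 1) = A$409,330.74 × 0.1750085… = A$71,636.3411…
Total = A$409,330.74 + A$81,866.1480 + A$71,636.3411… = A$562,833.23

A$562,833.23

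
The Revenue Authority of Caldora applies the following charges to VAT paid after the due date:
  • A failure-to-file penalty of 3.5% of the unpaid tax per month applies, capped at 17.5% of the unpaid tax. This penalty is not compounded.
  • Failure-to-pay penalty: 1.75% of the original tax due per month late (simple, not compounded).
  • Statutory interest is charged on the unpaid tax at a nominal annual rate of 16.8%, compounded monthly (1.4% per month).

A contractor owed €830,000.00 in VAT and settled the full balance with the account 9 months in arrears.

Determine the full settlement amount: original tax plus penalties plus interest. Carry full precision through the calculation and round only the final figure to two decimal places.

€1,216,606.87

Failure-to-file: 9 × 3.5% × €830,000.00 = €261,450.00, capped at 17.5% × €830,000.00 = €145,250.00
Failure-to-pay penalty: 9 × 1.75% × €830,000.00 = €130,725.00
Interest: €830,000.00 × ((1 + 0.014)^9 − 1) = €830,000.00 × 0.1332914… = €110,631.8660…
Total = €830,000.00 + €275,975.0000 + €110,631.8660… = €1,216,606.87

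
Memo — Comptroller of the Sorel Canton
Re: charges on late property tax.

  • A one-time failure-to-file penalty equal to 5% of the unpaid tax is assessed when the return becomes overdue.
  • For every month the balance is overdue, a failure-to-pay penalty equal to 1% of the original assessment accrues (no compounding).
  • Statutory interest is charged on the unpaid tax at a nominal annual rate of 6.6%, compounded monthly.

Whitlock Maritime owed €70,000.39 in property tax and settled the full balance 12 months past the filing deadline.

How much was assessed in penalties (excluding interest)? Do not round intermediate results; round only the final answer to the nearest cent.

€11,900.07

Failure-to-file penalty: 5% × €70,000.39 = €3,500.02…
Failure-to-pay penalty = 1% × €70,000.39 × 12 mo = €8,400.05…
Total penalty = €3,500.02… + €8,400.05… = €11,900.07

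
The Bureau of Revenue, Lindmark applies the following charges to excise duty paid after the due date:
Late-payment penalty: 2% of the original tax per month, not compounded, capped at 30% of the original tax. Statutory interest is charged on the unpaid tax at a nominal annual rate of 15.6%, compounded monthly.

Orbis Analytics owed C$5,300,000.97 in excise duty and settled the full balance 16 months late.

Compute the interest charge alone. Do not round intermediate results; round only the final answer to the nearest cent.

C$1,216,689.22

Interest (15.6%/yr ÷ 12 = 1.3%/month): C$5,300,000.97 × ((1 + 0.013)^16 − 1) = C$1,216,689.2224…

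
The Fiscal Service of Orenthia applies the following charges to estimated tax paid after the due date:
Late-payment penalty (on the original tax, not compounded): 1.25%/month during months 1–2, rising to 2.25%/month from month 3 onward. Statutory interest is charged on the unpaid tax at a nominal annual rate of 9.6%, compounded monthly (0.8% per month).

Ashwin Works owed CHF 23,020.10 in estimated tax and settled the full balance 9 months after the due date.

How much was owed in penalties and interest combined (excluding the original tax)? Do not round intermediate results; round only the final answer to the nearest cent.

CHF 5,912.66

Penalty, months 1–2: 2 × 1.25% × CHF 23,020.10 = CHF 575.50…
Penalty, months 3–9: 7 × 2.25% × CHF 23,020.10 = CHF 3,625.67…
Interest: CHF 23,020.10 × ((1 + 0.008)^9 − 1) = CHF 23,020.10 × 0.0743475… = CHF 1,711.4875…
Penalties + interest = CHF 4,201.1683… + CHF 1,711.4875… = CHF 5,912.66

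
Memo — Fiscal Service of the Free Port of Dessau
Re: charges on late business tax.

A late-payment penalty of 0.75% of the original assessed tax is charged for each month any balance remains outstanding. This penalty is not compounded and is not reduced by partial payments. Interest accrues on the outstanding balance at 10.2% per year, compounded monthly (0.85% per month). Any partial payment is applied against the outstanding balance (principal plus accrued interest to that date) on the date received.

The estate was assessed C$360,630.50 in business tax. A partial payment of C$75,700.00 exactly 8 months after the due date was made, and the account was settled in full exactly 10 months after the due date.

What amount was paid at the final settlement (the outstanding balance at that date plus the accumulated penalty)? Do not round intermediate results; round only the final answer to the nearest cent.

C$342,538.49

Balance at month 8: C$360,630.5000 × (1 + 0.0085)^8 = C$385,895.4646…
After C$75,700.00 payment: C$385,895.4646… − C$75,700.00 = C$310,195.4646…
Balance at month 10: C$310,195.4646… × (1 + 0.0085)^2 = C$315,491.1991…
Penalty: 10 × 0.75% × C$360,630.50 = C$27,047.29…
Final settlement = outstanding balance + penalty = C$315,491.1991… + C$27,047.29… = C$342,538.49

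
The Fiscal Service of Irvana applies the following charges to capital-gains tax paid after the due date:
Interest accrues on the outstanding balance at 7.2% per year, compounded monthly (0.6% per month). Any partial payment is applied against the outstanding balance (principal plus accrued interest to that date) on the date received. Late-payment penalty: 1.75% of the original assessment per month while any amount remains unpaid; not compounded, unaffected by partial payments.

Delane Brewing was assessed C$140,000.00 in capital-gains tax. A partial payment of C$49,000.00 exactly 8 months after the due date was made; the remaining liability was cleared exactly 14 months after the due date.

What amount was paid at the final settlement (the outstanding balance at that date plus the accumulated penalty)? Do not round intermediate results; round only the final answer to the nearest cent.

C$135,739.16

Balance at month 8: C$140,000.0000 × (1 + 0.006)^8 = C$146,862.8262…
After C$49,000.00 payment: C$146,862.8262… − C$49,000.00 = C$97,862.8262…
Balance at month 14: C$97,862.8262… × (1 + 0.006)^6 = C$101,439.1585…
Penalty: 14 × 1.75% × C$140,000.00 = C$34,300.00
Final settlement = outstanding balance + penalty = C$101,439.1585… + C$34,300.00 = C$135,739.16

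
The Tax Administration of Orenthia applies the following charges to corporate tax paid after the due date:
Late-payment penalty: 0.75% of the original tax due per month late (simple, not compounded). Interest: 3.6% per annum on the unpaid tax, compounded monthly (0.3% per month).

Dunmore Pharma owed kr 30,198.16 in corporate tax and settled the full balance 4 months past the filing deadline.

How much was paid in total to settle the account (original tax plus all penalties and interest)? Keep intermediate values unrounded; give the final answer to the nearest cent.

kr 31,468.12

Late-payment penalty: 4 × 0.75% × kr 30,198.16 = kr 905.94…
Interest: kr 30,198.16 × ((1 + 0.003)^4 − 1) = kr 30,198.16 × 0.0120541… = kr 364.0119…
Total = kr 30,198.16 + kr 905.9448 + kr 364.0119… = kr 31,468.12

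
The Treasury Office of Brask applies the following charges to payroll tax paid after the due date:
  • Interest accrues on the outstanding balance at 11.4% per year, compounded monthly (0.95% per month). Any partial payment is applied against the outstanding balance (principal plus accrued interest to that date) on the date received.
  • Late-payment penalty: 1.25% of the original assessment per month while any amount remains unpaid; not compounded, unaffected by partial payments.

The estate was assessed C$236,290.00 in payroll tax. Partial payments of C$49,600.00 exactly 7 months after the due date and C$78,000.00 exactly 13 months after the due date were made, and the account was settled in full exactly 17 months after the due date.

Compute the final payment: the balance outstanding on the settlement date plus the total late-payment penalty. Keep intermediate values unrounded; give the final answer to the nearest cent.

Balance at month 7: C$236,290.0000 × (1 + 0.0095)^7 = C$252,458.2720…
After C$49,600.00 payment: C$252,458.2720… − C$49,600.00 = C$202,858.2720…
Balance at month 13: C$202,858.2720… × (1 + 0.0095)^6 = C$214,699.3163…
After C$78,000.00 payment: C$214,699.3163… − C$78,000.00 = C$136,699.3163…
Balance at month 17: C$136,699.3163… × (1 + 0.0095)^4 = C$141,968.3829…
Penalty: 17 × 1.25% × C$236,290.00 = C$50,211.63…
Final settlement = outstanding balance + penalty = C$141,968.3829… + C$50,211.63… = C$192,180.01

C$192,180.01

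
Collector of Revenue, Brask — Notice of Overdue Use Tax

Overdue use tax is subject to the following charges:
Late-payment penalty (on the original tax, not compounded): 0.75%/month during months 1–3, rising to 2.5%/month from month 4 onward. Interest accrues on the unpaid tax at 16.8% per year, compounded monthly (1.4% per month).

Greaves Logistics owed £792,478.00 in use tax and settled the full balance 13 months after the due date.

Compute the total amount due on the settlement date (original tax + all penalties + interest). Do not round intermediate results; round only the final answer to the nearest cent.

Penalty, months 1–3: 3 × 0.75% × £792,478.00 = £17,830.76…
Penalty, months 4–13: 10 × 2.5% × £792,478.00 = £198,119.50
Interest: £792,478.00 × ((1 + 0.014)^13 − 1) = £792,478.00 × 0.1981010… = £156,990.6500…
Total = £792,478.00 + £215,950.2550 + £156,990.6500… = £1,165,418.90

£1,165,418.90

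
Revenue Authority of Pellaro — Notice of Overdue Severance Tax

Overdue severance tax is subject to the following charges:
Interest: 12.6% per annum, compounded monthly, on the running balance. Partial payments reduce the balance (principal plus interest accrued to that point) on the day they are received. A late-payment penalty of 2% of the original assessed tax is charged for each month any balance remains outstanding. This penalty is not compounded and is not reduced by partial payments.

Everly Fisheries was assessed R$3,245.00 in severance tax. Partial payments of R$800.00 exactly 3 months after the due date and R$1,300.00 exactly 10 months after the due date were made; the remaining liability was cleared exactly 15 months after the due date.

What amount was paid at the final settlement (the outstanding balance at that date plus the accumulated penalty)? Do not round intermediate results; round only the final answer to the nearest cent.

R$2,492.39

Monthly rate = 12.6% ÷ 12 = 1.05%
Balance at month 3: R$3,245.0000 × (1 + 0.0105)^3 = R$3,348.2945…
After R$800.00 payment: R$3,348.2945… − R$800.00 = R$2,548.2945…
Balance at month 10: R$2,548.2945… × (1 + 0.0105)^7 = R$2,741.5985…
After R$1,300.00 payment: R$2,741.5985… − R$1,300.00 = R$1,441.5985…
Balance at month 15: R$1,441.5985… × (1 + 0.0105)^5 = R$1,518.8885…
Penalty: 15 × 2% × R$3,245.00 = R$973.50
Final settlement = outstanding balance + penalty = R$1,518.8885… + R$973.50 = R$2,492.39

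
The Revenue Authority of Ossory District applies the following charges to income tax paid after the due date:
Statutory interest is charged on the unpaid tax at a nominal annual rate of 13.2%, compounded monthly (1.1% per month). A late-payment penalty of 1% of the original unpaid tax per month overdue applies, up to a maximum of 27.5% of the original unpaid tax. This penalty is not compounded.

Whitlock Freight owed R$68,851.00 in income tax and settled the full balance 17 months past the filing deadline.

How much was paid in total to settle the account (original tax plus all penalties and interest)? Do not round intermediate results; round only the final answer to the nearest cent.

Penalty: 17 × 1% × R$68,851.00 = R$11,704.67 (below the 27.5% cap of R$18,934.03…)
Interest: R$68,851.00 × ((1 + 0.011)^17 − 1) = R$68,851.00 × 0.2043969… = R$14,072.9340…
Total = R$68,851.00 + R$11,704.6700 + R$14,072.9340… = R$94,628.60

R$94,628.60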